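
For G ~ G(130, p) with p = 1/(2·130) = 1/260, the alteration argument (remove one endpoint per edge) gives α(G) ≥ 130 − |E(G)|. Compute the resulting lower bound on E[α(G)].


E[|E(G)|] = C(130, 2)·p = 8385 · (1/260) = 129/4.
E[α(G)] ≥ n − E[|E(G)|] = 130 − 129/4 = 391/4.
Numerically: ≈ 97.7500.
(This is only a lower bound; the true E[α(G)] may be larger.)

E[α(G)] ≥ 391/4 ≈ 97.7500.


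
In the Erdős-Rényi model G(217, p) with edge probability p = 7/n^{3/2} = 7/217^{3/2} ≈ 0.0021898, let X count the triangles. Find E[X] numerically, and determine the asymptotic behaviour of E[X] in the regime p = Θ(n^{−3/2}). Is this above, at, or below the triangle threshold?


Number of potential triangles: C(217, 3) = 1679580.
Each occurs with probability p³ ≈ (0.0021898)³ ≈ 1.0500871e-08.
By linearity: E[X] = C(217, 3)·p³ ≈ 1679580 · 1.0500871e-08 ≈ 0.01764.
Since α = 3/2 > 1, p = c/n^{3/2} = o(1/n) is below the triangle threshold p ~ 1/n. Asymptotically E[X] ~ (c³/6)·n^{3(1−α)} = (7³/6)·n^{-1.5} → 0, so by Markov's inequality G has no triangles w.h.p.

E[X] ≈ 0.01764; in regime p = Θ(1/n^{3/2}) E[X] tends to 0 (below the triangle threshold p ~ 1/n).


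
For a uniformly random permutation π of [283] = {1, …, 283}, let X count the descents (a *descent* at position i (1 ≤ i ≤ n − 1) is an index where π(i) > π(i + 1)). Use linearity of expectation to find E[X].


Write X = Σ X_I over i = 1, …, 282, with X_I the indicator of one descent.
There are 282 indicators.
For each fixed i, the pair (π(i), π(i+1)) is a uniformly random ordered pair of distinct values from {1, …, 283}; by symmetry P[π(i) > π(i+1)] = 1/2.
By linearity: E[X] = 282 · (1/2) = (283 − 1) · (1/2) = 141 ≈ 141.0000.

E[X] = 141 = 141.0000.


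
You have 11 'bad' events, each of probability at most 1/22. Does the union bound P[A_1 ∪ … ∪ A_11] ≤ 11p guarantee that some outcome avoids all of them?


Union bound: P[∪_{i=1}^{11} A_i] ≤ Σ_i P[A_i] ≤ 11·p = 11·(1/22) = 1/2.
Numerically: 1/2 ≈ 0.5000000.
Is 1/2 < 1? YES.
Since P[∪ A_i] ≤ 1/2 < 1, the complement has P[∩ A_i^c] ≥ 1 − 1/2 = 1/2 > 0, so some outcome avoids every A_i.

11·p = 1/2 ≈ 0.5000000; existence CERTIFIED by the union bound.


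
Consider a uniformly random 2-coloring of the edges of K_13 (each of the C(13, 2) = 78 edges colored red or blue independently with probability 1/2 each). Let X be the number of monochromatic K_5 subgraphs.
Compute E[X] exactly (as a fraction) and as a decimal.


Let X = Σ_S X_S over the C(13, 5) = 1287 subsets S of size 5, where X_S = 1 if the K_5 on S is monochromatic.
For a fixed S, the K_5 on S has C(5, 2) = 10 edges. P[all 10 edges red] = (1/2)^10, and likewise for blue, so P[monochromatic] = 2·(1/2)^10 = 2^{1 − 10} = 1/512.
By linearity of expectation: E[X] = C(13, 5) · 2^{1 − 10} = 1287 · 1/512 = 1287/512.
Numerically: E[X] ≈ 2.5137.

E[X] = C(13,5)·2^(1−C(5,2)) = 1287/512 ≈ 2.5137.


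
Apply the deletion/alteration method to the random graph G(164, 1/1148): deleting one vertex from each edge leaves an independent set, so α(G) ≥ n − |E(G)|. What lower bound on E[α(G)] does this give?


E[|E(G)|] = C(164, 2)·p = 13366 · (1/1148) = 163/14.
E[α(G)] ≥ n − E[|E(G)|] = 164 − 163/14 = 2133/14.
Numerically: ≈ 152.357.
(This is only a lower bound; the true E[α(G)] may be larger.)

E[α(G)] ≥ 2133/14 ≈ 152.357.


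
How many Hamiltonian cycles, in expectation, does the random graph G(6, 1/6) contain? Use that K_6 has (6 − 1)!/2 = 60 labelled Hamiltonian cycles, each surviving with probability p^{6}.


K_6 has (6 − 1)!/2 = 60 labelled Hamiltonian cycles.
For each such Hamiltonian cycle H, let X_H = 1 if all 6 edges of H are present in G. Then P[X_H = 1] = p^{6} = (1/6)^{6} = 1/46656.
By linearity: E[X] = Σ_H E[X_H] = 60 · p^{6} = 60 · 1/46656 = 5/3888.
Numerically: E[X] ≈ 0.00128601.

E[X] = 60 · (1/6)^{6} = 5/3888 ≈ 0.00128601.


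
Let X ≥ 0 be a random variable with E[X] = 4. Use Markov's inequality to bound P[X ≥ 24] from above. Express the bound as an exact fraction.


μ = E[X] = 4, a = 24.
Markov: P[X ≥ 24] ≤ μ/a = (4)/24 = 1/6.
Numerically: ≈ 0.1667.
(Since a = 24 > μ = 4.0000, the bound 1/6 is < 1 and informative.)

P[X ≥ 24] ≤ 1/6 ≈ 0.1667.


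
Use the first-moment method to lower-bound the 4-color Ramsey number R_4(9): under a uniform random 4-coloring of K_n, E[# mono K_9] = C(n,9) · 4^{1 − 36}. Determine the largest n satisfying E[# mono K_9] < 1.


We need C(n, 9) · 4^{1 − 36} < 1, i.e. C(n, 9) < 4^{36 − 1} = 1180591620717411303424.
Check values of n near the boundary:
  n = 910: C(910, 9) = 1133378248346922788210; 1133378248346922788210 < 1180591620717411303424? YES
  n = 911: C(911, 9) = 1144686900492291197405; 1144686900492291197405 < 1180591620717411303424? YES
  n = 912: C(912, 9) = 1156095740032081475120; 1156095740032081475120 < 1180591620717411303424? YES
  n = 913: C(913, 9) = 1167605542753639808390; 1167605542753639808390 < 1180591620717411303424? YES
  n = 914: C(914, 9) = 1179217089587653905932; 1179217089587653905932 < 1180591620717411303424? YES
  n = 915: C(915, 9) = 1190931166636537885130; 1190931166636537885130 < 1180591620717411303424? NO
The largest n with C(n, 9) < 1180591620717411303424 is n = 914 (where E[X] = 294804272396913476483/295147905179352825856 ≈ 0.999). Hence R_4(9) > 914, i.e. R_4(9) ≥ 915.

Largest n = 914; hence R_4(9) > 914.


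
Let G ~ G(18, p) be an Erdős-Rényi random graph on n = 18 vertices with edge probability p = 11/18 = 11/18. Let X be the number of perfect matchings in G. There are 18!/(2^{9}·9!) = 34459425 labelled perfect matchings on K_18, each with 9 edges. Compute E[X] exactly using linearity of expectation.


K_18 has 18!/(2^{9}·9!) = 34459425 labelled perfect matchings.
For each such perfect matching H, let X_H = 1 if all 9 edges of H are present in G. Then P[X_H = 1] = p^{9} = (11/18)^{9} = 2357947691/198359290368.
By linearity: E[X] = Σ_H E[X_H] = 34459425 · p^{9} = 34459425 · 2357947691/198359290368 = 1003129896443675/2448880128.
Numerically: E[X] ≈ 4.096e+05.

E[X] = 34459425 · (11/18)^{9} = 1003129896443675/2448880128 ≈ 4.096e+05.


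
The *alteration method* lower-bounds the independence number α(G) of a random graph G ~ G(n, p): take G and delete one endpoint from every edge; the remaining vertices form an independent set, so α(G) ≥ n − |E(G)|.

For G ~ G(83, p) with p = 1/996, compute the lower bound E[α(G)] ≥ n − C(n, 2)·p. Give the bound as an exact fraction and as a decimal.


E[|E(G)|] = C(83, 2)·p = 3403 · (1/996) = 41/12.
E[α(G)] ≥ n − E[|E(G)|] = 83 − 41/12 = 955/12.
Numerically: ≈ 79.5833.
(This is only a lower bound; the true E[α(G)] may be larger.)

E[α(G)] ≥ 955/12 ≈ 79.5833.


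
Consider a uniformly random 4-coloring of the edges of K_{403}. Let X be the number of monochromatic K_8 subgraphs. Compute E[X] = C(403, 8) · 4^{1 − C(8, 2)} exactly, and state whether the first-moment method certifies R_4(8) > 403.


E[X] = C(403, 8) · 4^{1 − 28} = 16090020602228430 · 4^{−27} = 16090020602228430/18014398509481984.
As a reduced fraction: E[X] = 8045010301114215/9007199254740992 ≈ 0.8931756.
Is E[X] < 1? YES.
Since E[X] < 1, there exists a 4-coloring of K_{403} with no monochromatic K_8; hence R_4(8) > 403.

E[X] = 8045010301114215/9007199254740992 ≈ 0.8931756; E[X] < 1, so R_4(8) > 403.


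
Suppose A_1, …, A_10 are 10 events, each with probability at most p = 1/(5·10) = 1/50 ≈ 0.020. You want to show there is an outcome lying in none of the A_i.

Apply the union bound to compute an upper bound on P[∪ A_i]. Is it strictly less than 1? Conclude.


Union bound: P[∪_{i=1}^{10} A_i] ≤ Σ_i P[A_i] ≤ 10·p = 10·(1/50) = 1/5.
Numerically: 1/5 ≈ 0.200.
Is 1/5 < 1? YES.
Since P[∪ A_i] ≤ 1/5 < 1, the complement has P[∩ A_i^c] ≥ 1 − 1/5 = 4/5 > 0, so some outcome avoids every A_i.

10·p = 1/5 ≈ 0.200; existence CERTIFIED by the union bound.


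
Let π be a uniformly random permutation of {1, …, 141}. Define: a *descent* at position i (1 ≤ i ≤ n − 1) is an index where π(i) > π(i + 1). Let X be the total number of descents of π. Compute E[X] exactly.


Write X = Σ X_I over i = 1, …, 140, with X_I the indicator of one descent.
There are 140 indicators.
For each fixed i, the pair (π(i), π(i+1)) is a uniformly random ordered pair of distinct values from {1, …, 141}; by symmetry P[π(i) > π(i+1)] = 1/2.
By linearity: E[X] = 140 · (1/2) = (141 − 1) · (1/2) = 70 ≈ 70.000000.

E[X] = 70 = 70.000000.


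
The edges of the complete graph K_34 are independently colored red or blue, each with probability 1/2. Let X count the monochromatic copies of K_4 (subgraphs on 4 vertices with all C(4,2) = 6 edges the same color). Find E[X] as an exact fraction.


Let X = Σ_S X_S over the C(34, 4) = 46376 subsets S of size 4, where X_S = 1 if the K_4 on S is monochromatic.
For a fixed S, the K_4 on S has C(4, 2) = 6 edges. P[all 6 edges red] = (1/2)^6, and likewise for blue, so P[monochromatic] = 2·(1/2)^6 = 2^{1 − 6} = 1/32.
Summing: E[X] = C(34, 4) · 2^{1 − 6} = 46376 · 1/32 = 5797/4.
Numerically: E[X] ≈ 1449.250000.

E[X] = C(34,4)·2^(1−C(4,2)) = 5797/4 ≈ 1449.250000.


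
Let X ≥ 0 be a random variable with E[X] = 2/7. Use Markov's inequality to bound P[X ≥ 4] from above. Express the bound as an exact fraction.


μ = E[X] = 2/7, a = 4.
Markov: P[X ≥ 4] ≤ μ/a = (2/7)/4 = 1/14.
Numerically: ≈ 0.071429.
(Since a = 4 > μ = 0.285714, the bound 1/14 is < 1 and informative.)

P[X ≥ 4] ≤ 1/14 ≈ 0.071429.


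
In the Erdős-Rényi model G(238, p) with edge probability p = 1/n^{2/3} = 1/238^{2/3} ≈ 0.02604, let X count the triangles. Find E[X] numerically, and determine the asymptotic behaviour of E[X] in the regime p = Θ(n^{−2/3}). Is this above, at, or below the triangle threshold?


Number of potential triangles: C(238, 3) = 2218636.
Each occurs with probability p³ ≈ (0.02604)³ ≈ 1.765412e-05.
By linearity: E[X] = C(238, 3)·p³ ≈ 2218636 · 1.765412e-05 ≈ 39.1681.
Since α = 2/3 < 1, p = c/n^{2/3} ≫ 1/n is above the triangle threshold p ~ 1/n. Asymptotically E[X] ~ (c³/6)·n^{3(1−α)} = (1³/6)·n^{1} → ∞; triangles are abundant w.h.p.

E[X] ≈ 39.1681; in regime p = Θ(1/n^{2/3}) E[X] diverges (above the triangle threshold p ~ 1/n).


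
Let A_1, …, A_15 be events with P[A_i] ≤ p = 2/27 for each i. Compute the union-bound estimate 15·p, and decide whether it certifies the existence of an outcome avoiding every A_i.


Union bound: P[∪_{i=1}^{15} A_i] ≤ Σ_i P[A_i] ≤ 15·p = 15·(2/27) = 10/9.
Numerically: 10/9 ≈ 1.1111111.
Is 10/9 < 1? NO.
Since the bound 10/9 is ≥ 1, the union bound is uninformative here; it does NOT by itself certify existence.

15·p = 10/9 ≈ 1.1111111; existence NOT certified by the union bound.


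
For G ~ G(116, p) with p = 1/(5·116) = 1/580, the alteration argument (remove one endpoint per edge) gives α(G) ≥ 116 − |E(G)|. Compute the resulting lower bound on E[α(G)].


E[|E(G)|] = C(116, 2)·p = 6670 · (1/580) = 23/2.
E[α(G)] ≥ n − E[|E(G)|] = 116 − 23/2 = 209/2.
Numerically: ≈ 104.500000.
(This is only a lower bound; the true E[α(G)] may be larger.)

E[α(G)] ≥ 209/2 ≈ 104.500000.


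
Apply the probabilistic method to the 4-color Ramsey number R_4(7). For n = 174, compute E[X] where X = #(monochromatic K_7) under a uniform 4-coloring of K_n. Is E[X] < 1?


E[X] = C(174, 7) · 4^{1 − 21} = 847879782984 · 4^{−20} = 847879782984/1099511627776.
As a reduced fraction: E[X] = 105984972873/137438953472 ≈ 0.77114.
Is E[X] < 1? YES.
Since E[X] < 1, there exists a 4-coloring of K_{174} with no monochromatic K_7; hence R_4(7) > 174.

E[X] = 105984972873/137438953472 ≈ 0.77114; E[X] < 1, so R_4(7) > 174.


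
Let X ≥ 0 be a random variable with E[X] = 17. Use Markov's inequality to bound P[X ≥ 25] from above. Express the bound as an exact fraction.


μ = E[X] = 17, a = 25.
Markov: P[X ≥ 25] ≤ μ/a = (17)/25 = 17/25.
Numerically: ≈ 0.68000.
(Since a = 25 > μ = 17.00000, the bound 17/25 is < 1 and informative.)

P[X ≥ 25] ≤ 17/25 ≈ 0.68000.


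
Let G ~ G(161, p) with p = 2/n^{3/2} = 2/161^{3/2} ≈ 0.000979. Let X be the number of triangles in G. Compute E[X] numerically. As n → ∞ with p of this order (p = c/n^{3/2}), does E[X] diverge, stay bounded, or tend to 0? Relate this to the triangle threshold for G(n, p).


Number of potential triangles: C(161, 3) = 682640.
Each occurs with probability p³ ≈ (0.000979)³ ≈ 9.383688e-10.
By linearity: E[X] = C(161, 3)·p³ ≈ 682640 · 9.383688e-10 ≈ 0.0006.
Since α = 3/2 > 1, p = c/n^{3/2} = o(1/n) is below the triangle threshold p ~ 1/n. Asymptotically E[X] ~ (c³/6)·n^{3(1−α)} = (2³/6)·n^{-1.5} → 0, so by Markov's inequality G has no triangles w.h.p.

E[X] ≈ 0.0006; in regime p = Θ(1/n^{3/2}) E[X] tends to 0 (below the triangle threshold p ~ 1/n).


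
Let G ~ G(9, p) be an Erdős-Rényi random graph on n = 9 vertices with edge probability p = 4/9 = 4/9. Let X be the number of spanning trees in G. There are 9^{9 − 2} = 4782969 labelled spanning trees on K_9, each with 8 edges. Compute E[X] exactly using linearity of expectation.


K_9 has 9^{9 − 2} = 4782969 labelled spanning trees.
For each such spanning tree H, let X_H = 1 if all 8 edges of H are present in G. Then P[X_H = 1] = p^{8} = (4/9)^{8} = 65536/43046721.
By linearity of expectation: E[X] = Σ_H E[X_H] = 4782969 · p^{8} = 4782969 · 65536/43046721 = 65536/9.
Numerically: E[X] ≈ 7281.78.

E[X] = 4782969 · (4/9)^{8} = 65536/9 ≈ 7281.78.


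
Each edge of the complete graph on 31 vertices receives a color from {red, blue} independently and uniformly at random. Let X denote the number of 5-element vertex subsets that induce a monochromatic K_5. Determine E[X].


Let X = Σ_S X_S over the C(31, 5) = 169911 subsets S of size 5, where X_S = 1 if the K_5 on S is monochromatic.
For a fixed S, the K_5 on S has C(5, 2) = 10 edges. P[all 10 edges red] = (1/2)^10, and likewise for blue, so P[monochromatic] = 2·(1/2)^10 = 2^{1 − 10} = 1/512.
By linearity of expectation: E[X] = C(31, 5) · 2^{1 − 10} = 169911 · 1/512 = 169911/512.
Numerically: E[X] ≈ 331.85742.

E[X] = C(31,5)·2^(1−C(5,2)) = 169911/512 ≈ 331.85742.


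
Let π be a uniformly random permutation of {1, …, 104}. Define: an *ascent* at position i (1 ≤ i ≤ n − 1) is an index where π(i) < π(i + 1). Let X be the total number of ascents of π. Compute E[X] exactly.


Write X = Σ X_I over i = 1, …, 103, with X_I the indicator of one ascent.
There are 103 indicators.
For each fixed i, the pair (π(i), π(i+1)) is a uniformly random ordered pair of distinct values from {1, …, 104}; by symmetry P[π(i) < π(i+1)] = 1/2.
By linearity: E[X] = 103 · (1/2) = (104 − 1) · (1/2) = 103/2 ≈ 51.500000.

E[X] = 103/2 = 51.500000.


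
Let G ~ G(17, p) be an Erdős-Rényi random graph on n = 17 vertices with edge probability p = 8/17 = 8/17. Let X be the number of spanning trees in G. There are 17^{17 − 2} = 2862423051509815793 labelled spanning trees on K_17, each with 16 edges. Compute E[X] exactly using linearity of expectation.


K_17 has 17^{17 − 2} = 2862423051509815793 labelled spanning trees.
For each such spanning tree H, let X_H = 1 if all 16 edges of H are present in G. Then P[X_H = 1] = p^{16} = (8/17)^{16} = 281474976710656/48661191875666868481.
Summing the indicators: E[X] = Σ_H E[X_H] = 2862423051509815793 · p^{16} = 2862423051509815793 · 281474976710656/48661191875666868481 = 281474976710656/17.
Numerically: E[X] ≈ 1.6557e+13.

E[X] = 2862423051509815793 · (8/17)^{16} = 281474976710656/17 ≈ 1.6557e+13.


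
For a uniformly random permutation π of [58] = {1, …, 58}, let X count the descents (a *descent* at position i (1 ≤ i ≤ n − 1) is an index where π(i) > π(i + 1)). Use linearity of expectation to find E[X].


Write X = Σ X_I over i = 1, …, 57, with X_I the indicator of one descent.
There are 57 indicators.
For each fixed i, the pair (π(i), π(i+1)) is a uniformly random ordered pair of distinct values from {1, …, 58}; by symmetry P[π(i) > π(i+1)] = 1/2.
By linearity: E[X] = 57 · (1/2) = (58 − 1) · (1/2) = 57/2 ≈ 28.50000.

E[X] = 57/2 = 28.50000.


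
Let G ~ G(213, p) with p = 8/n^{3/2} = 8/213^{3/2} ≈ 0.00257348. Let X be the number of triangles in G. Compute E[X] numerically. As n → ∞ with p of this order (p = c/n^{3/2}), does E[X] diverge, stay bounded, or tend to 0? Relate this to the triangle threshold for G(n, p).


Number of potential triangles: C(213, 3) = 1587986.
Each occurs with probability p³ ≈ (0.00257348)³ ≈ 1.70436162e-08.
By linearity: E[X] = C(213, 3)·p³ ≈ 1587986 · 1.70436162e-08 ≈ 0.027065.
Since α = 3/2 > 1, p = c/n^{3/2} = o(1/n) is below the triangle threshold p ~ 1/n. Asymptotically E[X] ~ (c³/6)·n^{3(1−α)} = (8³/6)·n^{-1.5} → 0, so by Markov's inequality G has no triangles w.h.p.

E[X] ≈ 0.027065; in regime p = Θ(1/n^{3/2}) E[X] tends to 0 (below the triangle threshold p ~ 1/n).


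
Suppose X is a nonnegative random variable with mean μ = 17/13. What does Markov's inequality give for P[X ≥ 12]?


μ = E[X] = 17/13, a = 12.
Markov: P[X ≥ 12] ≤ μ/a = (17/13)/12 = 17/156.
Numerically: ≈ 0.109.
(Since a = 12 > μ = 1.308, the bound 17/156 is < 1 and informative.)

P[X ≥ 12] ≤ 17/156 ≈ 0.109.


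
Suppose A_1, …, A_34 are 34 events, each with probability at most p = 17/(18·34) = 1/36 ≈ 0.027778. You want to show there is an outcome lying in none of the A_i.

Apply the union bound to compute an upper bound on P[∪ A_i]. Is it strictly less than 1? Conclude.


Union bound: P[∪_{i=1}^{34} A_i] ≤ Σ_i P[A_i] ≤ 34·p = 34·(1/36) = 17/18.
Numerically: 17/18 ≈ 0.944444.
Is 17/18 < 1? YES.
Since P[∪ A_i] ≤ 17/18 < 1, the complement has P[∩ A_i^c] ≥ 1 − 17/18 = 1/18 > 0, so some outcome avoids every A_i.

34·p = 17/18 ≈ 0.944444; existence CERTIFIED by the union bound.


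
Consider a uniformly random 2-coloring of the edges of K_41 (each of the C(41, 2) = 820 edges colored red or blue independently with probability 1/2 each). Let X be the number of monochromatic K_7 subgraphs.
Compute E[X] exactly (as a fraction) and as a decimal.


Let X = Σ_S X_S over the C(41, 7) = 22481940 subsets S of size 7, where X_S = 1 if the K_7 on S is monochromatic.
For a fixed S, the K_7 on S has C(7, 2) = 21 edges. P[all 21 edges red] = (1/2)^21, and likewise for blue, so P[monochromatic] = 2·(1/2)^21 = 2^{1 − 21} = 1/1048576.
By linearity of expectation: E[X] = C(41, 7) · 2^{1 − 21} = 22481940 · 1/1048576 = 5620485/262144.
Numerically: E[X] ≈ 21.440.

E[X] = C(41,7)·2^(1−C(7,2)) = 5620485/262144 ≈ 21.440.


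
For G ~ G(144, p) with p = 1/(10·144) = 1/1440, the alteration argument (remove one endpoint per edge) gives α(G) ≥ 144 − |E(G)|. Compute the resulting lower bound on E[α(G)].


E[|E(G)|] = C(144, 2)·p = 10296 · (1/1440) = 143/20.
E[α(G)] ≥ n − E[|E(G)|] = 144 − 143/20 = 2737/20.
Numerically: ≈ 136.850.
(This is only a lower bound; the true E[α(G)] may be larger.)

E[α(G)] ≥ 2737/20 ≈ 136.850.


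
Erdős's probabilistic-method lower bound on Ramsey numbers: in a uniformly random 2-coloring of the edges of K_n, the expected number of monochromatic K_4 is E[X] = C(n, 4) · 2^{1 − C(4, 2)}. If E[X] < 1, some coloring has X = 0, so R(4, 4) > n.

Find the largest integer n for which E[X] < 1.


We need C(n, 4) · 2^{1 − 6} < 1, i.e. C(n, 4) < 2^{6 − 1} = 32.
Check values of n near the boundary:
  n = 4: C(4, 4) = 1; 1 < 32? YES
  n = 5: C(5, 4) = 5; 5 < 32? YES
  n = 6: C(6, 4) = 15; 15 < 32? YES
  n = 7: C(7, 4) = 35; 35 < 32? NO
  n = 8: C(8, 4) = 70; 70 < 32? NO
  n = 9: C(9, 4) = 126; 126 < 32? NO
The largest n with C(n, 4) < 32 is n = 6 (where E[X] = 15/32 ≈ 0.469). Hence R(4, 4) > 6, i.e. R(4, 4) ≥ 7.

Largest n = 6; hence R(4, 4) > 6.


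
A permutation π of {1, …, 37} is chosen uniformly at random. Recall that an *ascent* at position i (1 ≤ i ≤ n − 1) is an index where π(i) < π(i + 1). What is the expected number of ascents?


Write X = Σ X_I over i = 1, …, 36, with X_I the indicator of one ascent.
There are 36 indicators.
For each fixed i, the pair (π(i), π(i+1)) is a uniformly random ordered pair of distinct values from {1, …, 37}; by symmetry P[π(i) < π(i+1)] = 1/2.
By linearity: E[X] = 36 · (1/2) = (37 − 1) · (1/2) = 18 ≈ 18.000000.

E[X] = 18 = 18.000000.


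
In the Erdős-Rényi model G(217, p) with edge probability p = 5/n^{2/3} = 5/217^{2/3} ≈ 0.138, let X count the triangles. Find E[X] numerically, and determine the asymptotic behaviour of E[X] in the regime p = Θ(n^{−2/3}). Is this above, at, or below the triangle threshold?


Number of potential triangles: C(217, 3) = 1679580.
Each occurs with probability p³ ≈ (0.138)³ ≈ 2.65455e-03.
By linearity: E[X] = C(217, 3)·p³ ≈ 1679580 · 2.65455e-03 ≈ 4458.525.
Since α = 2/3 < 1, p = c/n^{2/3} ≫ 1/n is above the triangle threshold p ~ 1/n. Asymptotically E[X] ~ (c³/6)·n^{3(1−α)} = (5³/6)·n^{1} → ∞; triangles are abundant w.h.p.

E[X] ≈ 4458.525; in regime p = Θ(1/n^{2/3}) E[X] diverges (above the triangle threshold p ~ 1/n).


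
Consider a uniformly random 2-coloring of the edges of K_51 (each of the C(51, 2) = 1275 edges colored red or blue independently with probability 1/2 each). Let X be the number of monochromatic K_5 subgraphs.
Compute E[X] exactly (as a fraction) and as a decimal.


Let X = Σ_S X_S over the C(51, 5) = 2349060 subsets S of size 5, where X_S = 1 if the K_5 on S is monochromatic.
For a fixed S, the K_5 on S has C(5, 2) = 10 edges. P[all 10 edges red] = (1/2)^10, and likewise for blue, so P[monochromatic] = 2·(1/2)^10 = 2^{1 − 10} = 1/512.
By linearity of expectation: E[X] = C(51, 5) · 2^{1 − 10} = 2349060 · 1/512 = 587265/128.
Numerically: E[X] ≈ 4588.007812.

E[X] = C(51,5)·2^(1−C(5,2)) = 587265/128 ≈ 4588.007812.


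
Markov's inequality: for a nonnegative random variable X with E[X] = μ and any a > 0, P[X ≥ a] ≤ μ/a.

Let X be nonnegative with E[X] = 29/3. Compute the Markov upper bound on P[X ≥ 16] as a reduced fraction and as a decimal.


μ = E[X] = 29/3, a = 16.
Markov: P[X ≥ 16] ≤ μ/a = (29/3)/16 = 29/48.
Numerically: ≈ 0.604167.
(Since a = 16 > μ = 9.666667, the bound 29/48 is < 1 and informative.)

P[X ≥ 16] ≤ 29/48 ≈ 0.604167.


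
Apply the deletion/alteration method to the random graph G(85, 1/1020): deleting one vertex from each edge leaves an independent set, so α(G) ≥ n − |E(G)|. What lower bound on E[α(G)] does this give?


E[|E(G)|] = C(85, 2)·p = 3570 · (1/1020) = 7/2.
E[α(G)] ≥ n − E[|E(G)|] = 85 − 7/2 = 163/2.
Numerically: ≈ 81.500.
(This is only a lower bound; the true E[α(G)] may be larger.)

E[α(G)] ≥ 163/2 ≈ 81.500.


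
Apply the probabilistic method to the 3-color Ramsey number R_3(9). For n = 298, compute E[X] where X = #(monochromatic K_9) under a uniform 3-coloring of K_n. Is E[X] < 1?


E[X] = C(298, 9) · 3^{1 − 36} = 45207677551849890 · 3^{−35} = 45207677551849890/50031545098999707.
As a reduced fraction: E[X] = 15069225850616630/16677181699666569 ≈ 0.9036.
Is E[X] < 1? YES.
Since E[X] < 1, there exists a 3-coloring of K_{298} with no monochromatic K_9; hence R_3(9) > 298.

E[X] = 15069225850616630/16677181699666569 ≈ 0.9036; E[X] < 1, so R_3(9) > 298.


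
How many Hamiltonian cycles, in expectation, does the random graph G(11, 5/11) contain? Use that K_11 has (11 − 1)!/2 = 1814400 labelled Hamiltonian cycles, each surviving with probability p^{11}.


K_11 has (11 − 1)!/2 = 1814400 labelled Hamiltonian cycles.
For each such Hamiltonian cycle H, let X_H = 1 if all 11 edges of H are present in G. Then P[X_H = 1] = p^{11} = (5/11)^{11} = 48828125/285311670611.
By linearity: E[X] = Σ_H E[X_H] = 1814400 · p^{11} = 1814400 · 48828125/285311670611 = 88593750000000/285311670611.
Numerically: E[X] ≈ 310.516.

E[X] = 1814400 · (5/11)^{11} = 88593750000000/285311670611 ≈ 310.516.


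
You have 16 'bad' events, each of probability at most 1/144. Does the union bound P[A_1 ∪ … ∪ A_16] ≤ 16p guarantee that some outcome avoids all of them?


Union bound: P[∪_{i=1}^{16} A_i] ≤ Σ_i P[A_i] ≤ 16·p = 16·(1/144) = 1/9.
Numerically: 1/9 ≈ 0.11111.
Is 1/9 < 1? YES.
Since P[∪ A_i] ≤ 1/9 < 1, the complement has P[∩ A_i^c] ≥ 1 − 1/9 = 8/9 > 0, so some outcome avoids every A_i.

16·p = 1/9 ≈ 0.11111; existence CERTIFIED by the union bound.


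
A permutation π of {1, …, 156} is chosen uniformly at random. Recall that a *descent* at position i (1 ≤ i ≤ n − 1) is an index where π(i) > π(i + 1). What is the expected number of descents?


Write X = Σ X_I over i = 1, …, 155, with X_I the indicator of one descent.
There are 155 indicators.
For each fixed i, the pair (π(i), π(i+1)) is a uniformly random ordered pair of distinct values from {1, …, 156}; by symmetry P[π(i) > π(i+1)] = 1/2.
By linearity: E[X] = 155 · (1/2) = (156 − 1) · (1/2) = 155/2 ≈ 77.5000.

E[X] = 155/2 = 77.5000.


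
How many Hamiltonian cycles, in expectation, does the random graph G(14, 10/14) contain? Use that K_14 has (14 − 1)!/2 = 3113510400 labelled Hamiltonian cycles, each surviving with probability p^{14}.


K_14 has (14 − 1)!/2 = 3113510400 labelled Hamiltonian cycles.
For each such Hamiltonian cycle H, let X_H = 1 if all 14 edges of H are present in G. Then P[X_H = 1] = p^{14} = (5/7)^{14} = 6103515625/678223072849.
By linearity: E[X] = Σ_H E[X_H] = 3113510400 · p^{14} = 3113510400 · 6103515625/678223072849 = 2714765625000000000/96889010407.
Numerically: E[X] ≈ 2.8019e+07.

E[X] = 3113510400 · (5/7)^{14} = 2714765625000000000/96889010407 ≈ 2.8019e+07.


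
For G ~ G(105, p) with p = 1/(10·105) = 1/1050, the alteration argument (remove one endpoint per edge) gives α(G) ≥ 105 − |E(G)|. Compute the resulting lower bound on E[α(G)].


E[|E(G)|] = C(105, 2)·p = 5460 · (1/1050) = 26/5.
E[α(G)] ≥ n − E[|E(G)|] = 105 − 26/5 = 499/5.
Numerically: ≈ 99.8000.
(This is only a lower bound; the true E[α(G)] may be larger.)

E[α(G)] ≥ 499/5 ≈ 99.8000.


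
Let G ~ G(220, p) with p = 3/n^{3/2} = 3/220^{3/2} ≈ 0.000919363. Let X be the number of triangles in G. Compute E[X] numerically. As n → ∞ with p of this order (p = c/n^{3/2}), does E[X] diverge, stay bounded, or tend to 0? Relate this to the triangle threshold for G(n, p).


Number of potential triangles: C(220, 3) = 1750540.
Each occurs with probability p³ ≈ (0.000919363)³ ≈ 7.77072787e-10.
By linearity: E[X] = C(220, 3)·p³ ≈ 1750540 · 7.77072787e-10 ≈ 0.001360.
Since α = 3/2 > 1, p = c/n^{3/2} = o(1/n) is below the triangle threshold p ~ 1/n. Asymptotically E[X] ~ (c³/6)·n^{3(1−α)} = (3³/6)·n^{-1.5} → 0, so by Markov's inequality G has no triangles w.h.p.

E[X] ≈ 0.001360; in regime p = Θ(1/n^{3/2}) E[X] tends to 0 (below the triangle threshold p ~ 1/n).


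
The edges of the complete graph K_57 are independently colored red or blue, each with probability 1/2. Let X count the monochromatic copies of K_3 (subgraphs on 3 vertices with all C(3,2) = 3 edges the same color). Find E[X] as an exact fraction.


Let X = Σ_S X_S over the C(57, 3) = 29260 subsets S of size 3, where X_S = 1 if the K_3 on S is monochromatic.
For a fixed S, the K_3 on S has C(3, 2) = 3 edges. P[all 3 edges red] = (1/2)^3, and likewise for blue, so P[monochromatic] = 2·(1/2)^3 = 2^{1 − 3} = 1/4.
By linearity: E[X] = C(57, 3) · 2^{1 − 3} = 29260 · 1/4 = 7315.
Numerically: E[X] ≈ 7315.000000.

E[X] = C(57,3)·2^(1−C(3,2)) = 7315 ≈ 7315.000000.


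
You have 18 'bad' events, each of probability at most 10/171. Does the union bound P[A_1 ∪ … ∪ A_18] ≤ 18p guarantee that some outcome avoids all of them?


Union bound: P[∪_{i=1}^{18} A_i] ≤ Σ_i P[A_i] ≤ 18·p = 18·(10/171) = 20/19.
Numerically: 20/19 ≈ 1.052632.
Is 20/19 < 1? NO.
Since the bound 20/19 is ≥ 1, the union bound is uninformative here; it does NOT by itself certify existence.

18·p = 20/19 ≈ 1.052632; existence NOT certified by the union bound.


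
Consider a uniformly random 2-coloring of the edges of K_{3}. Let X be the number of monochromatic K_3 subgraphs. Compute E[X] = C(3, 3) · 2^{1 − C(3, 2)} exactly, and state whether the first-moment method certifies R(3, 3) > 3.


E[X] = C(3, 3) · 2^{1 − 3} = 1 · 2^{−2} = 1/4.
As a reduced fraction: E[X] = 1/4 ≈ 0.2500000.
Is E[X] < 1? YES.
Since E[X] < 1, there exists a 2-coloring of K_{3} with no monochromatic K_3; hence R(3, 3) > 3.

E[X] = 1/4 ≈ 0.2500000; E[X] < 1, so R(3, 3) > 3.


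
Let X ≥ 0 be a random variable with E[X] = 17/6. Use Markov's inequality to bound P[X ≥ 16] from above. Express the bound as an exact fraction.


μ = E[X] = 17/6, a = 16.
Markov: P[X ≥ 16] ≤ μ/a = (17/6)/16 = 17/96.
Numerically: ≈ 0.177083.
(Since a = 16 > μ = 2.833333, the bound 17/96 is < 1 and informative.)

P[X ≥ 16] ≤ 17/96 ≈ 0.177083.


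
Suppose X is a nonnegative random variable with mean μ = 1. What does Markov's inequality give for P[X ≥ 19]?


μ = E[X] = 1, a = 19.
Markov: P[X ≥ 19] ≤ μ/a = (1)/19 = 1/19.
Numerically: ≈ 0.0526.
(Since a = 19 > μ = 1.0000, the bound 1/19 is < 1 and informative.)

P[X ≥ 19] ≤ 1/19 ≈ 0.0526.


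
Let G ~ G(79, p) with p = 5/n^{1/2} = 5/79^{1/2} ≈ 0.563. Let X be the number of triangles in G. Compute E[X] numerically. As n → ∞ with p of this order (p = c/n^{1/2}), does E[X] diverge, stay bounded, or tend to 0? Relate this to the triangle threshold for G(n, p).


Number of potential triangles: C(79, 3) = 79079.
Each occurs with probability p³ ≈ (0.563)³ ≈ 1.78020e-01.
By linearity: E[X] = C(79, 3)·p³ ≈ 79079 · 1.78020e-01 ≈ 14077.662.
Since α = 1/2 < 1, p = c/n^{1/2} ≫ 1/n is above the triangle threshold p ~ 1/n. Asymptotically E[X] ~ (c³/6)·n^{3(1−α)} = (5³/6)·n^{1.5} → ∞; triangles are abundant w.h.p.

E[X] ≈ 14077.662; in regime p = Θ(1/n^{1/2}) E[X] diverges (above the triangle threshold p ~ 1/n).


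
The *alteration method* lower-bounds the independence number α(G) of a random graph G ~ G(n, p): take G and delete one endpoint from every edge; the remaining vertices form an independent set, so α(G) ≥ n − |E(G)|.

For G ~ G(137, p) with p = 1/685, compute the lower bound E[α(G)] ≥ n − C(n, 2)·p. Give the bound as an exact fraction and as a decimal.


E[|E(G)|] = C(137, 2)·p = 9316 · (1/685) = 68/5.
E[α(G)] ≥ n − E[|E(G)|] = 137 − 68/5 = 617/5.
Numerically: ≈ 123.40000.
(This is only a lower bound; the true E[α(G)] may be larger.)

E[α(G)] ≥ 617/5 ≈ 123.40000.


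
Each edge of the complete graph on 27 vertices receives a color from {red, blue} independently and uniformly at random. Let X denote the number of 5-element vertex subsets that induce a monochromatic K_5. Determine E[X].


Let X = Σ_S X_S over the C(27, 5) = 80730 subsets S of size 5, where X_S = 1 if the K_5 on S is monochromatic.
For a fixed S, the K_5 on S has C(5, 2) = 10 edges. P[all 10 edges red] = (1/2)^10, and likewise for blue, so P[monochromatic] = 2·(1/2)^10 = 2^{1 − 10} = 1/512.
Summing: E[X] = C(27, 5) · 2^{1 − 10} = 80730 · 1/512 = 40365/256.
Numerically: E[X] ≈ 157.675781.

E[X] = C(27,5)·2^(1−C(5,2)) = 40365/256 ≈ 157.675781.


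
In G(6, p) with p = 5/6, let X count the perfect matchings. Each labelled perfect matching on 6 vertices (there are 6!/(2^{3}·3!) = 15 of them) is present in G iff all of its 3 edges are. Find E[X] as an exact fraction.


K_6 has 6!/(2^{3}·3!) = 15 labelled perfect matchings.
For each such perfect matching H, let X_H = 1 if all 3 edges of H are present in G. Then P[X_H = 1] = p^{3} = (5/6)^{3} = 125/216.
Summing the indicators: E[X] = Σ_H E[X_H] = 15 · p^{3} = 15 · 125/216 = 625/72.
Numerically: E[X] ≈ 8.68056.

E[X] = 15 · (5/6)^{3} = 625/72 ≈ 8.68056.


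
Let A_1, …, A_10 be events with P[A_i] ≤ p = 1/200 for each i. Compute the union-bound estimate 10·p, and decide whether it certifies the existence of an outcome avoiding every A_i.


Union bound: P[∪_{i=1}^{10} A_i] ≤ Σ_i P[A_i] ≤ 10·p = 10·(1/200) = 1/20.
Numerically: 1/20 ≈ 0.050000.
Is 1/20 < 1? YES.
Since P[∪ A_i] ≤ 1/20 < 1, the complement has P[∩ A_i^c] ≥ 1 − 1/20 = 19/20 > 0, so some outcome avoids every A_i.

10·p = 1/20 ≈ 0.050000; existence CERTIFIED by the union bound.


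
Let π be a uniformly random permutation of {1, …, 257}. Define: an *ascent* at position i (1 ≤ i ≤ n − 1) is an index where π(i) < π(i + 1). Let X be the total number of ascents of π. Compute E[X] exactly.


Write X = Σ X_I over i = 1, …, 256, with X_I the indicator of one ascent.
There are 256 indicators.
For each fixed i, the pair (π(i), π(i+1)) is a uniformly random ordered pair of distinct values from {1, …, 257}; by symmetry P[π(i) < π(i+1)] = 1/2.
By linearity: E[X] = 256 · (1/2) = (257 − 1) · (1/2) = 128 ≈ 128.0000.

E[X] = 128 = 128.0000.


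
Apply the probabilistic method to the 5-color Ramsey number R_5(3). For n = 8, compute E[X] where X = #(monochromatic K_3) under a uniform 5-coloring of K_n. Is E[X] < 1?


E[X] = C(8, 3) · 5^{1 − 3} = 56 · 5^{−2} = 56/25.
As a reduced fraction: E[X] = 56/25 ≈ 2.24000.
Is E[X] < 1? NO.
Since E[X] ≥ 1, the first-moment bound is inconclusive at n = 8; it does NOT by itself certify R_5(3) > 8.

E[X] = 56/25 ≈ 2.24000; E[X] ≥ 1; first-moment method inconclusive here.


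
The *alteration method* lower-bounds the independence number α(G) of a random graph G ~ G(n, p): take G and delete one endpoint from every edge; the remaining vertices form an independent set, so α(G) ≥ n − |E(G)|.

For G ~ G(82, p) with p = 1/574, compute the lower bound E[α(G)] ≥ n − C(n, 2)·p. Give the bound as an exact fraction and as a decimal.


E[|E(G)|] = C(82, 2)·p = 3321 · (1/574) = 81/14.
E[α(G)] ≥ n − E[|E(G)|] = 82 − 81/14 = 1067/14.
Numerically: ≈ 76.21429.
(This is only a lower bound; the true E[α(G)] may be larger.)

E[α(G)] ≥ 1067/14 ≈ 76.21429.


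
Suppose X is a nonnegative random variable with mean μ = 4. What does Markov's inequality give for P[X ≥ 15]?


μ = E[X] = 4, a = 15.
Markov: P[X ≥ 15] ≤ μ/a = (4)/15 = 4/15.
Numerically: ≈ 0.2667.
(Since a = 15 > μ = 4.0000, the bound 4/15 is < 1 and informative.)

P[X ≥ 15] ≤ 4/15 ≈ 0.2667.


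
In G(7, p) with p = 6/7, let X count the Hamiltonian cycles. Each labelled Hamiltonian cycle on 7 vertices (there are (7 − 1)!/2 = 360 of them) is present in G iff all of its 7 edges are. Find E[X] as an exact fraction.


K_7 has (7 − 1)!/2 = 360 labelled Hamiltonian cycles.
For each such Hamiltonian cycle H, let X_H = 1 if all 7 edges of H are present in G. Then P[X_H = 1] = p^{7} = (6/7)^{7} = 279936/823543.
Summing the indicators: E[X] = Σ_H E[X_H] = 360 · p^{7} = 360 · 279936/823543 = 100776960/823543.
Numerically: E[X] ≈ 122.37.

E[X] = 360 · (6/7)^{7} = 100776960/823543 ≈ 122.37.


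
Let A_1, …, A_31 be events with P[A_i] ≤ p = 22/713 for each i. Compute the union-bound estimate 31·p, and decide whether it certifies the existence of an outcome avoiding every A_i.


Union bound: P[∪_{i=1}^{31} A_i] ≤ Σ_i P[A_i] ≤ 31·p = 31·(22/713) = 22/23.
Numerically: 22/23 ≈ 0.9565217.
Is 22/23 < 1? YES.
Since P[∪ A_i] ≤ 22/23 < 1, the complement has P[∩ A_i^c] ≥ 1 − 22/23 = 1/23 > 0, so some outcome avoids every A_i.

31·p = 22/23 ≈ 0.9565217; existence CERTIFIED by the union bound.


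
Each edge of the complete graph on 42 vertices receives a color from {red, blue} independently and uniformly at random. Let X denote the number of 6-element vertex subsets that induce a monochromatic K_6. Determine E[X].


Let X = Σ_S X_S over the C(42, 6) = 5245786 subsets S of size 6, where X_S = 1 if the K_6 on S is monochromatic.
For a fixed S, the K_6 on S has C(6, 2) = 15 edges. P[all 15 edges red] = (1/2)^15, and likewise for blue, so P[monochromatic] = 2·(1/2)^15 = 2^{1 − 15} = 1/16384.
By linearity: E[X] = C(42, 6) · 2^{1 − 15} = 5245786 · 1/16384 = 2622893/8192.
Numerically: E[X] ≈ 320.177368.

E[X] = C(42,6)·2^(1−C(6,2)) = 2622893/8192 ≈ 320.177368.


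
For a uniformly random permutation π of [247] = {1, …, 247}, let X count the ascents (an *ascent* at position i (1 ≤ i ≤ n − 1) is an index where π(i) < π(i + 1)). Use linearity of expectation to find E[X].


Write X = Σ X_I over i = 1, …, 246, with X_I the indicator of one ascent.
There are 246 indicators.
For each fixed i, the pair (π(i), π(i+1)) is a uniformly random ordered pair of distinct values from {1, …, 247}; by symmetry P[π(i) < π(i+1)] = 1/2.
By linearity: E[X] = 246 · (1/2) = (247 − 1) · (1/2) = 123 ≈ 123.0000.

E[X] = 123 = 123.0000.


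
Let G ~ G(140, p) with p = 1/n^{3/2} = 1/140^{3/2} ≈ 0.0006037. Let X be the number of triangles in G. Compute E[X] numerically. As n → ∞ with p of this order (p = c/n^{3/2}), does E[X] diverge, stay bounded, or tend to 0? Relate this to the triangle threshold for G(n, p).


Number of potential triangles: C(140, 3) = 447580.
Each occurs with probability p³ ≈ (0.0006037)³ ≈ 2.200006e-10.
By linearity: E[X] = C(140, 3)·p³ ≈ 447580 · 2.200006e-10 ≈ 0.0001.
Since α = 3/2 > 1, p = c/n^{3/2} = o(1/n) is below the triangle threshold p ~ 1/n. Asymptotically E[X] ~ (c³/6)·n^{3(1−α)} = (1³/6)·n^{-1.5} → 0, so by Markov's inequality G has no triangles w.h.p.

E[X] ≈ 0.0001; in regime p = Θ(1/n^{3/2}) E[X] tends to 0 (below the triangle threshold p ~ 1/n).


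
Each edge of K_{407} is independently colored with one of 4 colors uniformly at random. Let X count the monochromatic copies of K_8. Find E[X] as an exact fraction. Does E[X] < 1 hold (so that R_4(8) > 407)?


E[X] = C(407, 8) · 4^{1 − 28} = 17424959239309050 · 4^{−27} = 17424959239309050/18014398509481984.
As a reduced fraction: E[X] = 8712479619654525/9007199254740992 ≈ 0.967.
Is E[X] < 1? YES.
Since E[X] < 1, there exists a 4-coloring of K_{407} with no monochromatic K_8; hence R_4(8) > 407.

E[X] = 8712479619654525/9007199254740992 ≈ 0.967; E[X] < 1, so R_4(8) > 407.


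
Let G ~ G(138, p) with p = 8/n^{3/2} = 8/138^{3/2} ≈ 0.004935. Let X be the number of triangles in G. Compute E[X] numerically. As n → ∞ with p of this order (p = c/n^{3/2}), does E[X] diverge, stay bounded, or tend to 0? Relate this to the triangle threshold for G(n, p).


Number of potential triangles: C(138, 3) = 428536.
Each occurs with probability p³ ≈ (0.004935)³ ≈ 1.201750e-07.
By linearity: E[X] = C(138, 3)·p³ ≈ 428536 · 1.201750e-07 ≈ 0.0515.
Since α = 3/2 > 1, p = c/n^{3/2} = o(1/n) is below the triangle threshold p ~ 1/n. Asymptotically E[X] ~ (c³/6)·n^{3(1−α)} = (8³/6)·n^{-1.5} → 0, so by Markov's inequality G has no triangles w.h.p.

E[X] ≈ 0.0515; in regime p = Θ(1/n^{3/2}) E[X] tends to 0 (below the triangle threshold p ~ 1/n).


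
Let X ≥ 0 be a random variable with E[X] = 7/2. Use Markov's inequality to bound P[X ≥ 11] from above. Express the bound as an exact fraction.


μ = E[X] = 7/2, a = 11.
Markov: P[X ≥ 11] ≤ μ/a = (7/2)/11 = 7/22.
Numerically: ≈ 0.31818.
(Since a = 11 > μ = 3.50000, the bound 7/22 is < 1 and informative.)

P[X ≥ 11] ≤ 7/22 ≈ 0.31818.


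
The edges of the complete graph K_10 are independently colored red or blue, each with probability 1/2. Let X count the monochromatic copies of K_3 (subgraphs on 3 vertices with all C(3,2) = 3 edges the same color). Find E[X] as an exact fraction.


Let X = Σ_S X_S over the C(10, 3) = 120 subsets S of size 3, where X_S = 1 if the K_3 on S is monochromatic.
For a fixed S, the K_3 on S has C(3, 2) = 3 edges. P[all 3 edges red] = (1/2)^3, and likewise for blue, so P[monochromatic] = 2·(1/2)^3 = 2^{1 − 3} = 1/4.
By linearity: E[X] = C(10, 3) · 2^{1 − 3} = 120 · 1/4 = 30.
Numerically: E[X] ≈ 30.0000.

E[X] = C(10,3)·2^(1−C(3,2)) = 30 ≈ 30.0000.
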